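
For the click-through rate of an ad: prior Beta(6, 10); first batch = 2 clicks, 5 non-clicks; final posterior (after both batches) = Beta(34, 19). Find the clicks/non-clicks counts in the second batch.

Sequential conjugate updates are equivalent to a single update on the pooled data, so total successes = posterior α − prior α and total failures = posterior β − prior β.
Total across both batches: 34−6=28 clicks, 19−10=9 non-clicks.
Subtract the first batch: 28−2=26 clicks and 9−5=4 non-clicks.

26 clicks and 4 non-clicks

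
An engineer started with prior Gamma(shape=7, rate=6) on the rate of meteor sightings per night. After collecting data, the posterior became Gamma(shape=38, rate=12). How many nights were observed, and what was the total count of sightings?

n = 6 nights with total 31 sightings

Gamma–Poisson conjugacy: posterior shape = α + Σxᵢ, posterior rate = β + n.
Matching: Σxᵢ = 38 − 7 = 31 and n = 12 − 6 = 6.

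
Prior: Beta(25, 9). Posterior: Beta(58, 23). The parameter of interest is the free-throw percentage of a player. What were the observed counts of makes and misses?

A Beta(a, b) prior with s successes and f failures in binomial data gives a Beta(a+s, b+f) posterior.
Match parameters: s=58−25=33, f=23−9=14.

33 makes and 14 misses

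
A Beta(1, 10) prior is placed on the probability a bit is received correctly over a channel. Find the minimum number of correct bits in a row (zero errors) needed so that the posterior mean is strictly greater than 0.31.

k = 4

After k correct bits and 0 errors the posterior is Beta(1+k, 10), with mean (1+k)/(1+10+k).
Set (1+k)/(11+k) > 0.31 and solve: k > (0.31·11 − 1)/(1 − 0.31) = 3.493.
The smallest integer exceeding 3.493 is 4.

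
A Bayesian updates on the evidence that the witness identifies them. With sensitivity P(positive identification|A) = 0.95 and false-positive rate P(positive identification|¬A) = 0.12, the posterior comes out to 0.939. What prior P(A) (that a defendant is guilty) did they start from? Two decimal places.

In odds form, posterior odds = prior odds × likelihood ratio, so prior odds = posterior odds ÷ LR.
Posterior odds = 0.939/(1−0.939) = 15.3934. LR = 0.95/0.12 = 7.9167.
Prior odds = 15.3934/7.9167 = 1.9444, so P(A) = 1.9444/(1+1.9444) ≈ 0.66.

P(A) = 0.66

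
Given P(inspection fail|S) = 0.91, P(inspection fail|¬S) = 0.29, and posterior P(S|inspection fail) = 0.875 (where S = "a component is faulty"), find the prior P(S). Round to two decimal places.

P(S) = 0.69

Bayes' rule in odds form gives O(S|E) = O(S)·[P(E|S)/P(E|¬S)], hence O(S) = O(S|E)/LR.
Posterior odds = 0.875/(1−0.875) = 7.0000. LR = 0.91/0.29 = 3.1379.
Prior odds = 7.0000/3.1379 = 2.2308, so P(S) = 2.2308/(1+2.2308) ≈ 0.69.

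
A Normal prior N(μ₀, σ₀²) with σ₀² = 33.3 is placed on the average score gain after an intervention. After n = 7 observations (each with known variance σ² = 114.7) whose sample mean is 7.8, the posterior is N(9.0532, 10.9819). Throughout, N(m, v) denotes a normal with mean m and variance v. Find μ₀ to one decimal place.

μ₀ = 11.6

With known observation variance, the Normal–Normal posterior has precision τ_n = τ₀ + n/σ² and mean μ_n = (τ₀μ₀ + (n/σ²)x̄)/τ_n.
Here τ₀ = 1/33.3 = 0.030030 and τ_data = 7/114.7 = 0.061029, so τ_n = 0.091059.
Rearranging for μ₀: μ₀ = (μ_n·τ_n − τ_data·x̄)/τ₀ = (9.0532·0.091059 − 0.061029·7.8) / 0.030030 = 0.348349/0.030030 ≈ 11.6.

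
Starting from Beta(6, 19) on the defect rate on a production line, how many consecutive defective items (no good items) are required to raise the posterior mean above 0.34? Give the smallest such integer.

k = 4

After k defective items and 0 good items the posterior is Beta(6+k, 19), with mean (6+k)/(6+19+k).
Set (6+k)/(25+k) > 0.34 and solve: k > (0.34·25 − 6)/(1 − 0.34) = 3.788.
The smallest integer exceeding 3.788 is 4, and checking k=4: (10)/(29) = 0.3448 > 0.34.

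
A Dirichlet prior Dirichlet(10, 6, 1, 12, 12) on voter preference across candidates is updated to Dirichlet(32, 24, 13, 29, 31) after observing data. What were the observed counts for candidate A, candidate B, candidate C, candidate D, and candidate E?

For a Dirichlet(α) prior with multinomial counts c, the posterior is Dirichlet(α + c) componentwise.
Counts are posterior − prior componentwise: 32−10=22, 24−6=18, 13−1=12, 29−12=17, 31−12=19.

counts (22, 18, 12, 17, 19)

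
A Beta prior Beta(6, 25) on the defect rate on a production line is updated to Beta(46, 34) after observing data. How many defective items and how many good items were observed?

A Beta(a, b) prior with s successes and f failures in binomial data gives a Beta(a+s, b+f) posterior.
So s = 46 − 6 = 40 and f = 34 − 25 = 9.

40 defective items and 9 good items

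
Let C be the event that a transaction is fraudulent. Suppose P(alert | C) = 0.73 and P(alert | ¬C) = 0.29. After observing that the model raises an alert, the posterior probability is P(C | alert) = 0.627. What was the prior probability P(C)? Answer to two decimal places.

In odds form, posterior odds = prior odds × likelihood ratio, so prior odds = posterior odds ÷ LR.
Posterior odds = 0.627/(1−0.627) = 1.6810. LR = 0.73/0.29 = 2.5172.
Prior odds = 1.6810/2.5172 = 0.6678, so P(C) = 0.6678/(1+0.6678) ≈ 0.40.

P(C) = 0.40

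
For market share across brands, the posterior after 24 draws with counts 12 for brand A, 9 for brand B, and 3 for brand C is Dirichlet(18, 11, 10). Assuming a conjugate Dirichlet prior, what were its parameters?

For a Dirichlet(α) prior with multinomial counts c, the posterior is Dirichlet(α + c) componentwise.
Subtract each count from the matching posterior parameter: 18−12=6, 11−9=2, 10−3=7.

Dirichlet(6, 2, 7)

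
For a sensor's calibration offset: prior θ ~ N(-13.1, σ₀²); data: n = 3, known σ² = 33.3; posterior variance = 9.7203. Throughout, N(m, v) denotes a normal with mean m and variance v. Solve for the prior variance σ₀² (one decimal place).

σ₀² = 78.2

Posterior precision equals prior precision plus data precision: 1/σ_n² = 1/σ₀² + n/σ².
So 1/σ₀² = 1/9.7203 − 3/33.3 = 0.102877 − 0.090090 = 0.012787.
Hence σ₀² = 1/0.012787 ≈ 78.2.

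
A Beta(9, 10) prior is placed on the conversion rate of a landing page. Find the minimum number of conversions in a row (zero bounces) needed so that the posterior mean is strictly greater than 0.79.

k = 29

After k conversions and 0 bounces the posterior is Beta(9+k, 10), with mean (9+k)/(9+10+k).
Set (9+k)/(19+k) > 0.79 and solve: k > (0.79·19 − 9)/(1 − 0.79) = 28.619.
The smallest integer exceeding 28.619 is 29.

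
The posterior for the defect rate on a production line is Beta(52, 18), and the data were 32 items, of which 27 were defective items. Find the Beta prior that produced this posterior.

Beta(25, 13)

Under Beta–binomial conjugacy the posterior parameters are (α+s, β+f).
Subtract the data counts: 52−27=25, 18−5=13.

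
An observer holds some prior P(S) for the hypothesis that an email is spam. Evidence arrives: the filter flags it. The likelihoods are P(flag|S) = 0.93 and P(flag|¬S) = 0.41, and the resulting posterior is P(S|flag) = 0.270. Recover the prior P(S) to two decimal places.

Bayes' rule in odds form gives O(S|E) = O(S)·[P(E|S)/P(E|¬S)], hence O(S) = O(S|E)/LR.
Posterior odds = 0.270/(1−0.270) = 0.3699. LR = 0.93/0.41 = 2.2683.
Prior odds = 0.3699/2.2683 = 0.1631, so P(S) = 0.1631/(1+0.1631) ≈ 0.14.

P(S) = 0.14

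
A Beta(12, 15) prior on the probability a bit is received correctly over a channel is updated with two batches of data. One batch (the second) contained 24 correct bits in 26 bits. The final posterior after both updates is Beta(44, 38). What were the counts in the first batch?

8 correct bits and 21 errors

Because Beta–binomial updating is additive in the counts, the combined data contributed (α_post−α_prior, β_post−β_prior) successes and failures.
Total across both batches: 44−12=32 correct bits, 38−15=23 errors.
Subtract the second batch: 32−24=8 correct bits and 23−2=21 errors.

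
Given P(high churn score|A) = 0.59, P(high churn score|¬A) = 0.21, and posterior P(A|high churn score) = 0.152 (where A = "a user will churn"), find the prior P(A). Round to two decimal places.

Bayes' rule in odds form gives O(A|E) = O(A)·[P(E|A)/P(E|¬A)], hence O(A) = O(A|E)/LR.
Posterior odds = 0.152/(1−0.152) = 0.1792. LR = 0.59/0.21 = 2.8095.
Prior odds = 0.1792/2.8095 = 0.0638, so P(A) = 0.0638/(1+0.0638) ≈ 0.06.

P(A) = 0.06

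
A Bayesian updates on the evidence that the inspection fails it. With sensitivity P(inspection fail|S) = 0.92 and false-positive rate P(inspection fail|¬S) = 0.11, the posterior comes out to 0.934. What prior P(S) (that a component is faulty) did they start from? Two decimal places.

Bayes' rule in odds form gives O(S|E) = O(S)·[P(E|S)/P(E|¬S)], hence O(S) = O(S|E)/LR.
Posterior odds = 0.934/(1−0.934) = 14.1515. LR = 0.92/0.11 = 8.3636.
Prior odds = 14.1515/8.3636 = 1.6920, so P(S) = 1.6920/(1+1.6920) ≈ 0.63.

P(S) = 0.63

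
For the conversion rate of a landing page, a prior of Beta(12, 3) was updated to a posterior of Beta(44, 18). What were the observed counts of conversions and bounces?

32 conversions and 15 bounces

A Beta(a, b) prior with s successes and f failures in binomial data gives a Beta(a+s, b+f) posterior.
Match parameters: s=44−12=32, f=18−3=15.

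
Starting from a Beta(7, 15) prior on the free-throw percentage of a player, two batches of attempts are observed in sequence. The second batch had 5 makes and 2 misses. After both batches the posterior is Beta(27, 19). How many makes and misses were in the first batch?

15 makes and 2 misses

Because Beta–binomial updating is additive in the counts, the combined data contributed (α_post−α_prior, β_post−β_prior) successes and failures.
Total across both batches: 27−7=20 makes, 19−15=4 misses.
Subtract the second batch: 20−5=15 makes and 4−2=2 misses.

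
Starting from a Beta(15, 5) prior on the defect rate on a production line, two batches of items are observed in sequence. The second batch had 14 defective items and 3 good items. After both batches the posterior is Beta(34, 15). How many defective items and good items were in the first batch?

5 defective items and 7 good items

Because Beta–binomial updating is additive in the counts, the combined data contributed (α_post−α_prior, β_post−β_prior) successes and failures.
Total across both batches: 34−15=19 defective items, 15−5=10 good items.
Subtract the second batch: 19−14=5 defective items and 10−3=7 good items.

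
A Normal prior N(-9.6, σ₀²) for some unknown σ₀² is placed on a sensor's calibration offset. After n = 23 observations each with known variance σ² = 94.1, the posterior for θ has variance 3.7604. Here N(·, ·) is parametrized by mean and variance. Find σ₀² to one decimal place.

For the Normal–Normal model with known σ², precisions add: τ_n = τ₀ + n/σ².
So 1/σ₀² = 1/3.7604 − 23/94.1 = 0.265929 − 0.244421 = 0.021508.
Hence σ₀² = 1/0.021508 ≈ 46.5.

σ₀² = 46.5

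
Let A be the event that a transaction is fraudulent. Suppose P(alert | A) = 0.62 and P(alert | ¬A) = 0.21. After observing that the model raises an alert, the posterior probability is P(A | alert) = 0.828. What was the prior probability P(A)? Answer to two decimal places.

Bayes' rule in odds form gives O(A|E) = O(A)·[P(E|A)/P(E|¬A)], hence O(A) = O(A|E)/LR.
Posterior odds = 0.828/(1−0.828) = 4.8140. LR = 0.62/0.21 = 2.9524.
Prior odds = 4.8140/2.9524 = 1.6305, so P(A) = 1.6305/(1+1.6305) ≈ 0.62.

P(A) = 0.62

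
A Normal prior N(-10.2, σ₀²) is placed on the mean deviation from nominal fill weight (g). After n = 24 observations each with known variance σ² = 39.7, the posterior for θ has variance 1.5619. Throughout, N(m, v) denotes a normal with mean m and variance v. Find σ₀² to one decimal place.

σ₀² = 28.0

For the Normal–Normal model with known σ², precisions add: τ_n = τ₀ + n/σ².
So 1/σ₀² = 1/1.5619 − 24/39.7 = 0.640246 − 0.604534 = 0.035712.
Hence σ₀² = 1/0.035712 ≈ 28.0.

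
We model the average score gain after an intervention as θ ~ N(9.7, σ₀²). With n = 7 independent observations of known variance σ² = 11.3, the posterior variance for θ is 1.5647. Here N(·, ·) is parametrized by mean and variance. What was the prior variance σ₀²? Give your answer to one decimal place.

σ₀² = 50.9

For the Normal–Normal model with known σ², precisions add: τ_n = τ₀ + n/σ².
So 1/σ₀² = 1/1.5647 − 7/11.3 = 0.639100 − 0.619469 = 0.019631.
Hence σ₀² = 1/0.019631 ≈ 50.9.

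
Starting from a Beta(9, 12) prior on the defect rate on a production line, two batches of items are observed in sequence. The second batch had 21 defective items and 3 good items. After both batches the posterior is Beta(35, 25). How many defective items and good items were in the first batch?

Because Beta–binomial updating is additive in the counts, the combined data contributed (α_post−α_prior, β_post−β_prior) successes and failures.
Total across both batches: 35−9=26 defective items, 25−12=13 good items.
Subtract the second batch: 26−21=5 defective items and 13−3=10 good items.

5 defective items and 10 good items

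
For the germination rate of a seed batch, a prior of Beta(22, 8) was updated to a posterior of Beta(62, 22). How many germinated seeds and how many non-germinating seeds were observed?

40 germinated seeds and 14 non-germinating seeds

Beta is conjugate to the binomial likelihood: posterior = Beta(a+s, b+f).
So s = 62 − 22 = 40 and f = 22 − 8 = 14.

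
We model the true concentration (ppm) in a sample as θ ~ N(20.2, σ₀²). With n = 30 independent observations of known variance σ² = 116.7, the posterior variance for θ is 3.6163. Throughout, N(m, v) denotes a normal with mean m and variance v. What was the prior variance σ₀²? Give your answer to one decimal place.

For the Normal–Normal model with known σ², precisions add: τ_n = τ₀ + n/σ².
So 1/σ₀² = 1/3.6163 − 30/116.7 = 0.276526 − 0.257069 = 0.019457.
Hence σ₀² = 1/0.019457 ≈ 51.4.

σ₀² = 51.4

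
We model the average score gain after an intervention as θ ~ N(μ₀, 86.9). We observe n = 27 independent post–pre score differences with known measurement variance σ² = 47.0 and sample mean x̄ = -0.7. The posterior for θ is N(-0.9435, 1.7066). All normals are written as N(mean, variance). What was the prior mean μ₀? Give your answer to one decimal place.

With known observation variance, the Normal–Normal posterior has precision τ_n = τ₀ + n/σ² and mean μ_n = (τ₀μ₀ + (n/σ²)x̄)/τ_n.
Here τ₀ = 1/86.9 = 0.011507 and τ_data = 27/47.0 = 0.574468, so τ_n = 0.585975.
Rearranging for μ₀: μ₀ = (μ_n·τ_n − τ_data·x̄)/τ₀ = (-0.9435·0.585975 − 0.574468·-0.7) / 0.011507 = -0.150740/0.011507 ≈ -13.1.

μ₀ = -13.1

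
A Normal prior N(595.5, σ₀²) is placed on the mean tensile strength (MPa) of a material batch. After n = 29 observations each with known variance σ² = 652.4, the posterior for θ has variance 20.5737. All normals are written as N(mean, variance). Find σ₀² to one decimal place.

σ₀² = 240.7

Posterior precision equals prior precision plus data precision: 1/σ_n² = 1/σ₀² + n/σ².
So 1/σ₀² = 1/20.5737 − 29/652.4 = 0.048606 − 0.044451 = 0.004155.
Hence σ₀² = 1/0.004155 ≈ 240.7.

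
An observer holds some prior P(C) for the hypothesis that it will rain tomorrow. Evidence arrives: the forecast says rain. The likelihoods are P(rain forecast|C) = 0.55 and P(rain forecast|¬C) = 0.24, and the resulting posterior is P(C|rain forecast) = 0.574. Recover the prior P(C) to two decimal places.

In odds form, posterior odds = prior odds × likelihood ratio, so prior odds = posterior odds ÷ LR.
Posterior odds = 0.574/(1−0.574) = 1.3474. LR = 0.55/0.24 = 2.2917.
Prior odds = 1.3474/2.2917 = 0.5879, so P(C) = 0.5879/(1+0.5879) ≈ 0.37.

P(C) = 0.37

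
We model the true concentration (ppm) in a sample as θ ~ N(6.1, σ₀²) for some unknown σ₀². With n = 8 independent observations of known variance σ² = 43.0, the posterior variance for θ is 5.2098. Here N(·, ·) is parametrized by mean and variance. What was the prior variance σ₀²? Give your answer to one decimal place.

σ₀² = 169.5

For the Normal–Normal model with known σ², precisions add: τ_n = τ₀ + n/σ².
So 1/σ₀² = 1/5.2098 − 8/43.0 = 0.191946 − 0.186047 = 0.005899.
Hence σ₀² = 1/0.005899 ≈ 169.5.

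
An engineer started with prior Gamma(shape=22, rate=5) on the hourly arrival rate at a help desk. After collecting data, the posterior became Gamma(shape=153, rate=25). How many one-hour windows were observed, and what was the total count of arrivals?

A Gamma(α, β) prior (rate parametrization) on a Poisson rate with n observations summing to S gives posterior Gamma(α+S, β+n).
Matching: Σxᵢ = 153 − 22 = 131 and n = 25 − 5 = 20.

n = 20 one-hour windows with total 131 arrivals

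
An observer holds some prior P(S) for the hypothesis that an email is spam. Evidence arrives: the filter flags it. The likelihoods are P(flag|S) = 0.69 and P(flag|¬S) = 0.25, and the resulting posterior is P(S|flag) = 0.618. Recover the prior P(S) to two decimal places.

In odds form, posterior odds = prior odds × likelihood ratio, so prior odds = posterior odds ÷ LR.
Posterior odds = 0.618/(1−0.618) = 1.6178. LR = 0.69/0.25 = 2.7600.
Prior odds = 1.6178/2.7600 = 0.5862, so P(S) = 0.5862/(1+0.5862) ≈ 0.37.

P(S) = 0.37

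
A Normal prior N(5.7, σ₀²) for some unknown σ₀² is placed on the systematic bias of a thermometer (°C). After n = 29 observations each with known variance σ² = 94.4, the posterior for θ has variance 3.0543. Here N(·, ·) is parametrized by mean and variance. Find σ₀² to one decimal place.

σ₀² = 49.5

Posterior precision equals prior precision plus data precision: 1/σ_n² = 1/σ₀² + n/σ².
So 1/σ₀² = 1/3.0543 − 29/94.4 = 0.327407 − 0.307203 = 0.020204.
Hence σ₀² = 1/0.020204 ≈ 49.5.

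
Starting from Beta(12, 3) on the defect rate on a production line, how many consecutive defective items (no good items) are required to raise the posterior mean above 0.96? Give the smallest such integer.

k = 61

After k defective items and 0 good items the posterior is Beta(12+k, 3), with mean (12+k)/(12+3+k).
Set (12+k)/(15+k) > 0.96 and solve: k > (0.96·15 − 12)/(1 − 0.96) = 60.000.
The smallest integer exceeding 60.000 is 61.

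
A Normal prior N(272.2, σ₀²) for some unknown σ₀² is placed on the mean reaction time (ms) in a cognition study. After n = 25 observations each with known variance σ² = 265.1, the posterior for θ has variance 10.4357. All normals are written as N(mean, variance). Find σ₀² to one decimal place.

For the Normal–Normal model with known σ², precisions add: τ_n = τ₀ + n/σ².
So 1/σ₀² = 1/10.4357 − 25/265.1 = 0.095825 − 0.094304 = 0.001521.
Hence σ₀² = 1/0.001521 ≈ 657.5.

σ₀² = 657.5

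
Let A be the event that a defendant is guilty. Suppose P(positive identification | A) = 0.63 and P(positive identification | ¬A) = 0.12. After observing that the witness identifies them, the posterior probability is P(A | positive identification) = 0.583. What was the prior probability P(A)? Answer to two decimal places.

P(A) = 0.21

In odds form, posterior odds = prior odds × likelihood ratio, so prior odds = posterior odds ÷ LR.
Posterior odds = 0.583/(1−0.583) = 1.3981. LR = 0.63/0.12 = 5.2500.
Prior odds = 1.3981/5.2500 = 0.2663, so P(A) = 0.2663/(1+0.2663) ≈ 0.21.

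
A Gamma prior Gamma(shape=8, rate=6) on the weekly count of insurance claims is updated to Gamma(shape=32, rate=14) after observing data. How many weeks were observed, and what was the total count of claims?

n = 8 weeks with total 24 claims

A Gamma(α, β) prior (rate parametrization) on a Poisson rate with n observations summing to S gives posterior Gamma(α+S, β+n).
Matching: Σxᵢ = 32 − 8 = 24 and n = 14 − 6 = 8.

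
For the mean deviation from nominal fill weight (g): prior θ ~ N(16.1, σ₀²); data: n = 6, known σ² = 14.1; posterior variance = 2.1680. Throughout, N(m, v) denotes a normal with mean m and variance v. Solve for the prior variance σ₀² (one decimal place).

σ₀² = 28.0

Posterior precision equals prior precision plus data precision: 1/σ_n² = 1/σ₀² + n/σ².
So 1/σ₀² = 1/2.1680 − 6/14.1 = 0.461255 − 0.425532 = 0.035723.
Hence σ₀² = 1/0.035723 ≈ 28.0.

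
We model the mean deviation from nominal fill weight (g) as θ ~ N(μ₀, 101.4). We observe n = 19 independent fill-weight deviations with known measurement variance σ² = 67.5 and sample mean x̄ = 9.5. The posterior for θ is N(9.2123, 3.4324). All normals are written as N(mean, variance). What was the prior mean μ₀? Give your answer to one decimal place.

μ₀ = 1.0

The posterior mean is a precision-weighted average: μ_n = (τ₀μ₀ + τ_data·x̄)/(τ₀+τ_data), with τ₀=1/σ₀² and τ_data=n/σ².
Here τ₀ = 1/101.4 = 0.009862 and τ_data = 19/67.5 = 0.281481, so τ_n = 0.291343.
Rearranging for μ₀: μ₀ = (μ_n·τ_n − τ_data·x̄)/τ₀ = (9.2123·0.291343 − 0.281481·9.5) / 0.009862 = 0.009870/0.009862 ≈ 1.0.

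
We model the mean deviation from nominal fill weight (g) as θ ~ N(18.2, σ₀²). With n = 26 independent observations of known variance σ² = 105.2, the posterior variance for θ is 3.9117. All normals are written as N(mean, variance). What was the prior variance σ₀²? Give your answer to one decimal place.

σ₀² = 117.7

Posterior precision equals prior precision plus data precision: 1/σ_n² = 1/σ₀² + n/σ².
So 1/σ₀² = 1/3.9117 − 26/105.2 = 0.255643 − 0.247148 = 0.008495.
Hence σ₀² = 1/0.008495 ≈ 117.7.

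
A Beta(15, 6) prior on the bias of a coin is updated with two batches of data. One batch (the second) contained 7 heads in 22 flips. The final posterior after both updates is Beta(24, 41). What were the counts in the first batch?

Sequential conjugate updates are equivalent to a single update on the pooled data, so total successes = posterior α − prior α and total failures = posterior β − prior β.
Total across both batches: 24−15=9 heads, 41−6=35 tails.
Subtract the second batch: 9−7=2 heads and 35−15=20 tails.

2 heads and 20 tails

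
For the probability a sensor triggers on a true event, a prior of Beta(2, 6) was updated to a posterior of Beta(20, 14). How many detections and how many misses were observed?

18 detections and 8 misses

A Beta(α, β) prior with s successes and f failures in binomial data gives a Beta(α+s, β+f) posterior.
So s = 20 − 2 = 18 and f = 14 − 6 = 8.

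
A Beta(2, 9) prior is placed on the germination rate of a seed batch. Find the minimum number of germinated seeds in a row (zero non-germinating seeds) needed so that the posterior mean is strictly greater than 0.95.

k = 170

After k germinated seeds and 0 non-germinating seeds the posterior is Beta(2+k, 9), with mean (2+k)/(2+9+k).
Set (2+k)/(11+k) > 0.95 and solve: k > (0.95·11 − 2)/(1 − 0.95) = 169.000.
The smallest integer exceeding 169.000 is 170.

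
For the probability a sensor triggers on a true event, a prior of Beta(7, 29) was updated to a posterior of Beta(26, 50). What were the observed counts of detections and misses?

Under Beta–binomial conjugacy the posterior parameters are (α+s, β+f).
Match parameters: s=26−7=19, f=50−29=21.

19 detections and 21 misses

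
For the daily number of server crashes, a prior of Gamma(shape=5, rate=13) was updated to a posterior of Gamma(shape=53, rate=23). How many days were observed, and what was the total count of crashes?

A Gamma(α, β) prior (rate parametrization) on a Poisson rate with n observations summing to S gives posterior Gamma(α+S, β+n).
Matching: Σxᵢ = 53 − 5 = 48 and n = 23 − 13 = 10.

n = 10 days with total 48 crashes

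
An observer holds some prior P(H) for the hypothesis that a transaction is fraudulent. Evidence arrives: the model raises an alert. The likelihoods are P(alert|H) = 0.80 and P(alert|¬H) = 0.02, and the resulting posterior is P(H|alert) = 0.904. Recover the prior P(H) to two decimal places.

In odds form, posterior odds = prior odds × likelihood ratio, so prior odds = posterior odds ÷ LR.
Posterior odds = 0.904/(1−0.904) = 9.4167. LR = 0.80/0.02 = 40.0000.
Prior odds = 9.4167/40.0000 = 0.2354, so P(H) = 0.2354/(1+0.2354) ≈ 0.19.

P(H) = 0.19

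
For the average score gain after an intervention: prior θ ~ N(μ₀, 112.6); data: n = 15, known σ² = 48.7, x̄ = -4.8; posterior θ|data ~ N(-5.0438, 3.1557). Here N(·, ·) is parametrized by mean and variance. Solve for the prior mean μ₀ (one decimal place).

μ₀ = -13.5

With known observation variance, the Normal–Normal posterior has precision τ_n = τ₀ + n/σ² and mean μ_n = (τ₀μ₀ + (n/σ²)x̄)/τ_n.
Here τ₀ = 1/112.6 = 0.008881 and τ_data = 15/48.7 = 0.308008, so τ_n = 0.316889.
Rearranging for μ₀: μ₀ = (μ_n·τ_n − τ_data·x̄)/τ₀ = (-5.0438·0.316889 − 0.308008·-4.8) / 0.008881 = -0.119886/0.008881 ≈ -13.5.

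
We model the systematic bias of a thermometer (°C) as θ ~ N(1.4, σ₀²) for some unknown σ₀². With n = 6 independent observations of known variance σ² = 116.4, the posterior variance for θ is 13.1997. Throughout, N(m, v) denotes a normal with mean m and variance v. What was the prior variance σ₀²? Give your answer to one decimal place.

σ₀² = 41.3

For the Normal–Normal model with known σ², precisions add: τ_n = τ₀ + n/σ².
So 1/σ₀² = 1/13.1997 − 6/116.4 = 0.075759 − 0.051546 = 0.024213.
Hence σ₀² = 1/0.024213 ≈ 41.3.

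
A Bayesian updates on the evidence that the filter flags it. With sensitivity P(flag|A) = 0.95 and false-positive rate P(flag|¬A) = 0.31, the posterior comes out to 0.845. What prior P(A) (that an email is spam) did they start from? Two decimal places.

In odds form, posterior odds = prior odds × likelihood ratio, so prior odds = posterior odds ÷ LR.
Posterior odds = 0.845/(1−0.845) = 5.4516. LR = 0.95/0.31 = 3.0645.
Prior odds = 5.4516/3.0645 = 1.7790, so P(A) = 1.7790/(1+1.7790) ≈ 0.64.

P(A) = 0.64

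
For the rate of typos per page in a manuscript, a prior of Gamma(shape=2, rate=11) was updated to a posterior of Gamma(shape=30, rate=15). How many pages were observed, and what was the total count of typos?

Gamma–Poisson conjugacy: posterior shape = α + Σxᵢ, posterior rate = β + n.
Matching: Σxᵢ = 30 − 2 = 28 and n = 15 − 11 = 4.

n = 4 pages with total 28 typos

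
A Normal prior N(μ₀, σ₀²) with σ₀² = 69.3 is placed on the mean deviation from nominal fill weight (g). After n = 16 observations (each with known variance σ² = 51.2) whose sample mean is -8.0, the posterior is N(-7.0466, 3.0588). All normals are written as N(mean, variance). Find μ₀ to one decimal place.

μ₀ = 13.6

The posterior mean is a precision-weighted average: μ_n = (τ₀μ₀ + τ_data·x̄)/(τ₀+τ_data), with τ₀=1/σ₀² and τ_data=n/σ².
Here τ₀ = 1/69.3 = 0.014430 and τ_data = 16/51.2 = 0.312500, so τ_n = 0.326930.
Rearranging for μ₀: μ₀ = (μ_n·τ_n − τ_data·x̄)/τ₀ = (-7.0466·0.326930 − 0.312500·-8.0) / 0.014430 = 0.196255/0.014430 ≈ 13.6.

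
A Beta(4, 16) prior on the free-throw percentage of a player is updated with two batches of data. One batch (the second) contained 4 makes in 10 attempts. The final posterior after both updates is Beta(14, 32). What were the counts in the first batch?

6 makes and 10 misses

Sequential conjugate updates are equivalent to a single update on the pooled data, so total successes = posterior α − prior α and total failures = posterior β − prior β.
Total across both batches: 14−4=10 makes, 32−16=16 misses.
Subtract the second batch: 10−4=6 makes and 16−6=10 misses.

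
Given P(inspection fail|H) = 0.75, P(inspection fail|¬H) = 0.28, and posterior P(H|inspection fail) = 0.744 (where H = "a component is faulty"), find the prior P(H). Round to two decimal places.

P(H) = 0.52

Bayes' rule in odds form gives O(H|E) = O(H)·[P(E|H)/P(E|¬H)], hence O(H) = O(H|E)/LR.
Posterior odds = 0.744/(1−0.744) = 2.9062. LR = 0.75/0.28 = 2.6786.
Prior odds = 2.9062/2.6786 = 1.0850, so P(H) = 1.0850/(1+1.0850) ≈ 0.52.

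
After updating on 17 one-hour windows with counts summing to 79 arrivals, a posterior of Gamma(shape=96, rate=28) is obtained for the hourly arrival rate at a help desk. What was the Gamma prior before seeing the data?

A Gamma(α, β) prior (rate parametrization) on a Poisson rate with n observations summing to S gives posterior Gamma(α+S, β+n).
So α = 96 − 79 = 17 and β = 28 − 17 = 11.

Gamma(shape=17, rate=11)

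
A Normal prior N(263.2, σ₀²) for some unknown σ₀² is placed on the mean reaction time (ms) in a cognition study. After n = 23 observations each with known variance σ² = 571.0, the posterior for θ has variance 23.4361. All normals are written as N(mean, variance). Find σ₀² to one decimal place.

σ₀² = 418.6

For the Normal–Normal model with known σ², precisions add: τ_n = τ₀ + n/σ².
So 1/σ₀² = 1/23.4361 − 23/571.0 = 0.042669 − 0.040280 = 0.002389.
Hence σ₀² = 1/0.002389 ≈ 418.6.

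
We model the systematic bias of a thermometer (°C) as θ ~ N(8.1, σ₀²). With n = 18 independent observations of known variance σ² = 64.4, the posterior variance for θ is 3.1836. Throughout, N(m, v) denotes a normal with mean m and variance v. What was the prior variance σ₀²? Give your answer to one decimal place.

σ₀² = 28.9

For the Normal–Normal model with known σ², precisions add: τ_n = τ₀ + n/σ².
So 1/σ₀² = 1/3.1836 − 18/64.4 = 0.314110 − 0.279503 = 0.034607.
Hence σ₀² = 1/0.034607 ≈ 28.9.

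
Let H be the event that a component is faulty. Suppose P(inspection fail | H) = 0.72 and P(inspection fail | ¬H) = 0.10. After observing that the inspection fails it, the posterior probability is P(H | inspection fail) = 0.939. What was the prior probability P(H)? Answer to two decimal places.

P(H) = 0.68

In odds form, posterior odds = prior odds × likelihood ratio, so prior odds = posterior odds ÷ LR.
Posterior odds = 0.939/(1−0.939) = 15.3934. LR = 0.72/0.10 = 7.2000.
Prior odds = 15.3934/7.2000 = 2.1380, so P(H) = 2.1380/(1+2.1380) ≈ 0.68.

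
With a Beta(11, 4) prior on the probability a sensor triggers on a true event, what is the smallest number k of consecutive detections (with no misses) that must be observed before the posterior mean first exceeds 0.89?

k = 22

After k detections and 0 misses the posterior is Beta(11+k, 4), with mean (11+k)/(11+4+k).
Set (11+k)/(15+k) > 0.89 and solve: k > (0.89·15 − 11)/(1 − 0.89) = 21.364.
The smallest integer exceeding 21.364 is 22.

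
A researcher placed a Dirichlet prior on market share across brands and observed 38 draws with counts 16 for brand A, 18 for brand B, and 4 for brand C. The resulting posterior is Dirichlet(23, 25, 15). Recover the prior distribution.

For a Dirichlet(α) prior with multinomial counts c, the posterior is Dirichlet(α + c) componentwise.
Subtract each count from the matching posterior parameter: 23−16=7, 25−18=7, 15−4=11.

Dirichlet(7, 7, 11)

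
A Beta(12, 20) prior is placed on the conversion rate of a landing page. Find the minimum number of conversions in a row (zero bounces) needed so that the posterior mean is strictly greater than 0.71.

After k conversions and 0 bounces the posterior is Beta(12+k, 20), with mean (12+k)/(12+20+k).
Set (12+k)/(32+k) > 0.71 and solve: k > (0.71·32 − 12)/(1 − 0.71) = 36.966.
The smallest integer exceeding 36.966 is 37.

k = 37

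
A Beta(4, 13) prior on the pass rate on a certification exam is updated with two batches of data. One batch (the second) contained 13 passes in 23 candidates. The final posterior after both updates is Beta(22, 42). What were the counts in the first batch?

5 passes and 19 failures

Sequential conjugate updates are equivalent to a single update on the pooled data, so total successes = posterior α − prior α and total failures = posterior β − prior β.
Total across both batches: 22−4=18 passes, 42−13=29 failures.
Subtract the second batch: 18−13=5 passes and 29−10=19 failures.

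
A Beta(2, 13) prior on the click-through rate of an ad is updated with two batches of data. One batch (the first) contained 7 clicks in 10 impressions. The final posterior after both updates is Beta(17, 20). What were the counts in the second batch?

8 clicks and 4 non-clicks

Because Beta–binomial updating is additive in the counts, the combined data contributed (α_post−α_prior, β_post−β_prior) successes and failures.
Total across both batches: 17−2=15 clicks, 20−13=7 non-clicks.
Subtract the first batch: 15−7=8 clicks and 7−3=4 non-clicks.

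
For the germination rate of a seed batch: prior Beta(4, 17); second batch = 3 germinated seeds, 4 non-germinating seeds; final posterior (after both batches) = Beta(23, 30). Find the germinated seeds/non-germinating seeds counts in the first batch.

16 germinated seeds and 9 non-germinating seeds

Sequential conjugate updates are equivalent to a single update on the pooled data, so total successes = posterior α − prior α and total failures = posterior β − prior β.
Total across both batches: 23−4=19 germinated seeds, 30−17=13 non-germinating seeds.
Subtract the second batch: 19−3=16 germinated seeds and 13−4=9 non-germinating seeds.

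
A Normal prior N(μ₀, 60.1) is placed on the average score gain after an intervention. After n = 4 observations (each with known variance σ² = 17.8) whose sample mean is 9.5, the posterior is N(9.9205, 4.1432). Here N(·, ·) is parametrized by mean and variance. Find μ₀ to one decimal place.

With known observation variance, the Normal–Normal posterior has precision τ_n = τ₀ + n/σ² and mean μ_n = (τ₀μ₀ + (n/σ²)x̄)/τ_n.
Here τ₀ = 1/60.1 = 0.016639 and τ_data = 4/17.8 = 0.224719, so τ_n = 0.241358.
Rearranging for μ₀: μ₀ = (μ_n·τ_n − τ_data·x̄)/τ₀ = (9.9205·0.241358 − 0.224719·9.5) / 0.016639 = 0.259562/0.016639 ≈ 15.6.

μ₀ = 15.6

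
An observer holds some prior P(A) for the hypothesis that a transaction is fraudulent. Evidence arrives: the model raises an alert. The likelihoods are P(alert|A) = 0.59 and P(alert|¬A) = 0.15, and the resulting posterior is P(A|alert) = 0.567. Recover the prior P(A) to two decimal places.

P(A) = 0.25

Bayes' rule in odds form gives O(A|E) = O(A)·[P(E|A)/P(E|¬A)], hence O(A) = O(A|E)/LR.
Posterior odds = 0.567/(1−0.567) = 1.3095. LR = 0.59/0.15 = 3.9333.
Prior odds = 1.3095/3.9333 = 0.3329, so P(A) = 0.3329/(1+0.3329) ≈ 0.25.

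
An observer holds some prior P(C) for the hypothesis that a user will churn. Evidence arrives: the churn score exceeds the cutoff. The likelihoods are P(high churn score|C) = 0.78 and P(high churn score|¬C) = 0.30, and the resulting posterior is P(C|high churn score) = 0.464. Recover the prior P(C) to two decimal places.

In odds form, posterior odds = prior odds × likelihood ratio, so prior odds = posterior odds ÷ LR.
Posterior odds = 0.464/(1−0.464) = 0.8657. LR = 0.78/0.30 = 2.6000.
Prior odds = 0.8657/2.6000 = 0.3330, so P(C) = 0.3330/(1+0.3330) ≈ 0.25.

P(C) = 0.25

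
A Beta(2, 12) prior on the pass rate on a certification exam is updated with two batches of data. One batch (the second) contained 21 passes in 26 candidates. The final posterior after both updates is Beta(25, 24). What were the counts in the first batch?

Sequential conjugate updates are equivalent to a single update on the pooled data, so total successes = posterior α − prior α and total failures = posterior β − prior β.
Total across both batches: 25−2=23 passes, 24−12=12 failures.
Subtract the second batch: 23−21=2 passes and 12−5=7 failures.

2 passes and 7 failures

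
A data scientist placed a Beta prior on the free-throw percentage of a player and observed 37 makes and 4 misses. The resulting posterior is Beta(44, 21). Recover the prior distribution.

A Beta(a, b) prior with s successes and f failures in binomial data gives a Beta(a+s, b+f) posterior.
So a = 44 − 37 = 7 and b = 21 − 4 = 17.

Beta(7, 17)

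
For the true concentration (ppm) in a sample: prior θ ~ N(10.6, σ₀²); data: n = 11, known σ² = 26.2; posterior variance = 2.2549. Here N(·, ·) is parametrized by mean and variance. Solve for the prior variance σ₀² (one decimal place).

σ₀² = 42.3

For the Normal–Normal model with known σ², precisions add: τ_n = τ₀ + n/σ².
So 1/σ₀² = 1/2.2549 − 11/26.2 = 0.443479 − 0.419847 = 0.023632.
Hence σ₀² = 1/0.023632 ≈ 42.3.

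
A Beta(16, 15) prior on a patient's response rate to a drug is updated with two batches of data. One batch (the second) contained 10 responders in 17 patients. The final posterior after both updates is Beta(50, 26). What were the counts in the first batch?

Sequential conjugate updates are equivalent to a single update on the pooled data, so total successes = posterior α − prior α and total failures = posterior β − prior β.
Total across both batches: 50−16=34 responders, 26−15=11 non-responders.
Subtract the second batch: 34−10=24 responders and 11−7=4 non-responders.

24 responders and 4 non-responders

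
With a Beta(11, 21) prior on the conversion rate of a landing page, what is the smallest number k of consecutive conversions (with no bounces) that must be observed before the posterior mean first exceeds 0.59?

After k conversions and 0 bounces the posterior is Beta(11+k, 21), with mean (11+k)/(11+21+k).
Set (11+k)/(32+k) > 0.59 and solve: k > (0.59·32 − 11)/(1 − 0.59) = 19.220.
The smallest integer exceeding 19.220 is 20.

k = 20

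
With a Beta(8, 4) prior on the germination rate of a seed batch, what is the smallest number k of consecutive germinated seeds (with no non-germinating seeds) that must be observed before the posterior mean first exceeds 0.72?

After k germinated seeds and 0 non-germinating seeds the posterior is Beta(8+k, 4), with mean (8+k)/(8+4+k).
Set (8+k)/(12+k) > 0.72 and solve: k > (0.72·12 − 8)/(1 − 0.72) = 2.286.
The smallest integer exceeding 2.286 is 3.

k = 3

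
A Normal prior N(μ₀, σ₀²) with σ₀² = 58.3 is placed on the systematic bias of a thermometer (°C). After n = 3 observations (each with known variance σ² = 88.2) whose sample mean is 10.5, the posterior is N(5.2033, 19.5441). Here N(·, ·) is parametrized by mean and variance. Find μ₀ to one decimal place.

The posterior mean is a precision-weighted average: μ_n = (τ₀μ₀ + τ_data·x̄)/(τ₀+τ_data), with τ₀=1/σ₀² and τ_data=n/σ².
Here τ₀ = 1/58.3 = 0.017153 and τ_data = 3/88.2 = 0.034014, so τ_n = 0.051167.
Rearranging for μ₀: μ₀ = (μ_n·τ_n − τ_data·x̄)/τ₀ = (5.2033·0.051167 − 0.034014·10.5) / 0.017153 = -0.090910/0.017153 ≈ -5.3.

μ₀ = -5.3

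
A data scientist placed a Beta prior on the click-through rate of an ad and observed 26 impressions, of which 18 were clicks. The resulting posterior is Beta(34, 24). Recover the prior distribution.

Under Beta–binomial conjugacy the posterior parameters are (a+s, b+f).
Subtract the data counts: 34−18=16, 24−8=16.

Beta(16, 16)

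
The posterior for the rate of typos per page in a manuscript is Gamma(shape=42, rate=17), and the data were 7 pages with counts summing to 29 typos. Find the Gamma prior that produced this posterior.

A Gamma(α, β) prior (rate parametrization) on a Poisson rate with n observations summing to S gives posterior Gamma(α+S, β+n).
So α = 42 − 29 = 13 and β = 17 − 7 = 10.

Gamma(shape=13, rate=10)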